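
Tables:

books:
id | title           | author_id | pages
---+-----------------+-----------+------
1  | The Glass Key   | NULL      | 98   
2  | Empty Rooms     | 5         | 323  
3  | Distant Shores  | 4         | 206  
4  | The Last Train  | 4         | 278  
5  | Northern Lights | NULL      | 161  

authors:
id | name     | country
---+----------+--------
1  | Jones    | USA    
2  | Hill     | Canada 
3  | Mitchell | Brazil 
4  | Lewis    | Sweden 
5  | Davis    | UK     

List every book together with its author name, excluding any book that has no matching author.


INNER JOIN keeps only books rows whose author_id matches an id in authors. Walk through each book:
  - book 1 (The Glass Key): author_id=NULL, no match -> dropped
  - book 2 (Empty Rooms): author_id=5 -> matches Davis
  - book 3 (Distant Shores): author_id=4 -> matches Lewis
  - book 4 (The Last Train): author_id=4 -> matches Lewis
  - book 5 (Northern Lights): author_id=NULL, no match -> dropped
So 2 of 5 rows are dropped.

SQL:
SELECT a.title, b.name AS author
FROM books a
INNER JOIN authors b ON a.author_id = b.id

Result:
title          | author
---------------+-------
Empty Rooms    | Davis 
Distant Shores | Lewis 
The Last Train | Lewis 


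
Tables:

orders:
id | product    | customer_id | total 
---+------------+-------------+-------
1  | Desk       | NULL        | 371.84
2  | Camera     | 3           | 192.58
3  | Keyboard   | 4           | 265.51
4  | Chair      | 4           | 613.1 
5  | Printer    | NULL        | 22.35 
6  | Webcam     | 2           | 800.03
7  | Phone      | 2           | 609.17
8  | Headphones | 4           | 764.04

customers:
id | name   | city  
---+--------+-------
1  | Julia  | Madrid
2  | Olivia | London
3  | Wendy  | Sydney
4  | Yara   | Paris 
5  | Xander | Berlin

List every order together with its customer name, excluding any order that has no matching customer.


INNER JOIN keeps only orders rows whose customer_id matches an id in customers. Walk through each order:
  - order 1 (Desk): customer_id=NULL, no match -> dropped
  - order 2 (Camera): customer_id=3 -> matches Wendy
  - order 3 (Keyboard): customer_id=4 -> matches Yara
  - order 4 (Chair): customer_id=4 -> matches Yara
  - order 5 (Printer): customer_id=NULL, no match -> dropped
  - order 6 (Webcam): customer_id=2 -> matches Olivia
  - order 7 (Phone): customer_id=2 -> matches Olivia
  - order 8 (Headphones): customer_id=4 -> matches Yara
So 2 of 8 rows are dropped.

SQL:
SELECT a.product, b.name AS customer
FROM orders a
INNER JOIN customers b ON a.customer_id = b.id

Result:
product    | customer
-----------+---------
Camera     | Wendy   
Keyboard   | Yara    
Chair      | Yara    
Webcam     | Olivia  
Phone      | Olivia  
Headphones | Yara    


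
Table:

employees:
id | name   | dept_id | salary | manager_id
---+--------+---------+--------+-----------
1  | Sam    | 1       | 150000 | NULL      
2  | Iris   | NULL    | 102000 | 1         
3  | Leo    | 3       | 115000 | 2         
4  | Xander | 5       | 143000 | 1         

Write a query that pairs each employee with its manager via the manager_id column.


This is a self-join: employees is joined to a second copy of itself, matching each row's manager_id to another row's id. Use LEFT JOIN so rows with manager_id=NULL are kept.
  - employee 1 (Sam): manager_id=NULL -> NULL
  - employee 2 (Iris): manager_id=1 -> Sam
  - employee 3 (Leo): manager_id=2 -> Iris
  - employee 4 (Xander): manager_id=1 -> Sam

SQL:
SELECT a.name AS item, b.name AS manager
FROM employees a
LEFT JOIN employees b ON a.manager_id = b.id

Result:
item   | manager
-------+--------
Sam    | NULL   
Iris   | Sam    
Leo    | Iris   
Xander | Sam    


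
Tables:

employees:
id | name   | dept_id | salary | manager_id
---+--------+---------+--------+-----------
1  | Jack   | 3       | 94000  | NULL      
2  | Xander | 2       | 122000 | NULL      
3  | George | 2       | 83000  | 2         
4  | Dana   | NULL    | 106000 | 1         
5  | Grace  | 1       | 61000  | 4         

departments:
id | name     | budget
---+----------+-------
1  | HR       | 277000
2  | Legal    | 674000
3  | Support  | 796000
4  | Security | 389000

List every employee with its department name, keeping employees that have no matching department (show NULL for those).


LEFT JOIN keeps every row from employees (the left table); where dept_id has no match in departments, the department columns become NULL. Walk through each employee:
  - employee 1 (Jack): dept_id=3 -> matches Support
  - employee 2 (Xander): dept_id=2 -> matches Legal
  - employee 3 (George): dept_id=2 -> matches Legal
  - employee 4 (Dana): dept_id=NULL, no match -> kept with NULL
  - employee 5 (Grace): dept_id=1 -> matches HR
All 5 rows appear; 1 has NULL department.

SQL:
SELECT a.name, b.name AS department
FROM employees a
LEFT JOIN departments b ON a.dept_id = b.id

Result:
name   | department
-------+-----------
Jack   | Support   
Xander | Legal     
George | Legal     
Dana   | NULL      
Grace  | HR        


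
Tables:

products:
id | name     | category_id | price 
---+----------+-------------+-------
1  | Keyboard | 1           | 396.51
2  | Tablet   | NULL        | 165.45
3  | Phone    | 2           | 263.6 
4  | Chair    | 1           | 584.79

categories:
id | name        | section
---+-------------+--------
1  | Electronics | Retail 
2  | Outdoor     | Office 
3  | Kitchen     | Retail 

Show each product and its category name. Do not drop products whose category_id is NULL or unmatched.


LEFT JOIN keeps every row from products (the left table); where category_id has no match in categories, the category columns become NULL. Walk through each product:
  - product 1 (Keyboard): category_id=1 -> matches Electronics
  - product 2 (Tablet): category_id=NULL, no match -> kept with NULL
  - product 3 (Phone): category_id=2 -> matches Outdoor
  - product 4 (Chair): category_id=1 -> matches Electronics
All 4 rows appear; 1 has NULL category.

SQL:
SELECT a.name, b.name AS category
FROM products a
LEFT JOIN categories b ON a.category_id = b.id

Result:
name     | category   
---------+------------
Keyboard | Electronics
Tablet   | NULL       
Phone    | Outdoor    
Chair    | Electronics


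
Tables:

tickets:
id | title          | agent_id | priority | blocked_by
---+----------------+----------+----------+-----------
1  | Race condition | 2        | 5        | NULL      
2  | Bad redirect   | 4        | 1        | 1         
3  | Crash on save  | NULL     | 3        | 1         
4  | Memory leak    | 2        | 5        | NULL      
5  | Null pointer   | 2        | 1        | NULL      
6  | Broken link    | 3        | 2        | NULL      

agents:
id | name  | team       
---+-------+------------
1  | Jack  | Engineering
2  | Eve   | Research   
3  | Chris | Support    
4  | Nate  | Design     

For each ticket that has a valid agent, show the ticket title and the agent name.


INNER JOIN keeps only tickets rows whose agent_id matches an id in agents. Walk through each ticket:
  - ticket 1 (Race condition): agent_id=2 -> matches Eve
  - ticket 2 (Bad redirect): agent_id=4 -> matches Nate
  - ticket 3 (Crash on save): agent_id=NULL, no match -> dropped
  - ticket 4 (Memory leak): agent_id=2 -> matches Eve
  - ticket 5 (Null pointer): agent_id=2 -> matches Eve
  - ticket 6 (Broken link): agent_id=3 -> matches Chris
So 1 of 6 rows is dropped.

SQL:
SELECT a.title, b.name AS agent
FROM tickets a
INNER JOIN agents b ON a.agent_id = b.id

Result:
title          | agent
---------------+------
Race condition | Eve  
Bad redirect   | Nate 
Memory leak    | Eve  
Null pointer   | Eve  
Broken link    | Chris


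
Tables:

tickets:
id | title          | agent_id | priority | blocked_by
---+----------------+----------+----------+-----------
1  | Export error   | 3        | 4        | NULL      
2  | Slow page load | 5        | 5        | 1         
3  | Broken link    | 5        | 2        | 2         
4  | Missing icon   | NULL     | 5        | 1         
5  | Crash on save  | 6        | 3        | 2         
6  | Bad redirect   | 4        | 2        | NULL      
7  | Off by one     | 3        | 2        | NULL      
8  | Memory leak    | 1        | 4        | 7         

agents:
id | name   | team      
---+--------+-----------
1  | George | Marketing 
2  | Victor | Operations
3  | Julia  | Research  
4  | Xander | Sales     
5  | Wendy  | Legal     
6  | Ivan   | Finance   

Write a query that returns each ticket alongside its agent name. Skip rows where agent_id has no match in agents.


INNER JOIN keeps only tickets rows whose agent_id matches an id in agents. Walk through each ticket:
  - ticket 1 (Export error): agent_id=3 -> matches Julia
  - ticket 2 (Slow page load): agent_id=5 -> matches Wendy
  - ticket 3 (Broken link): agent_id=5 -> matches Wendy
  - ticket 4 (Missing icon): agent_id=NULL, no match -> dropped
  - ticket 5 (Crash on save): agent_id=6 -> matches Ivan
  - ticket 6 (Bad redirect): agent_id=4 -> matches Xander
  - ticket 7 (Off by one): agent_id=3 -> matches Julia
  - ticket 8 (Memory leak): agent_id=1 -> matches George
So 1 of 8 rows is dropped.

SQL:
SELECT a.title, b.name AS agent
FROM tickets a
INNER JOIN agents b ON a.agent_id = b.id

Result:
title          | agent 
---------------+-------
Export error   | Julia 
Slow page load | Wendy 
Broken link    | Wendy 
Crash on save  | Ivan  
Bad redirect   | Xander
Off by one     | Julia 
Memory leak    | George


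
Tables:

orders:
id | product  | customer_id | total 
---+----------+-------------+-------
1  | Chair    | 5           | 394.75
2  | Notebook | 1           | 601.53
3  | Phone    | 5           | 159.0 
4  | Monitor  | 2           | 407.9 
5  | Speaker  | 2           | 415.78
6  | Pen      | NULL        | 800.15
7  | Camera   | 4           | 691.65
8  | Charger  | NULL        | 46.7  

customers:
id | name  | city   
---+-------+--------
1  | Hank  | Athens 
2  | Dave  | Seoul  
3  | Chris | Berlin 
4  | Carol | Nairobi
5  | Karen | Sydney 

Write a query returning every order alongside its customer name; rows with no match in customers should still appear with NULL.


LEFT JOIN keeps every row from orders (the left table); where customer_id has no match in customers, the customer columns become NULL. Walk through each order:
  - order 1 (Chair): customer_id=5 -> matches Karen
  - order 2 (Notebook): customer_id=1 -> matches Hank
  - order 3 (Phone): customer_id=5 -> matches Karen
  - order 4 (Monitor): customer_id=2 -> matches Dave
  - order 5 (Speaker): customer_id=2 -> matches Dave
  - order 6 (Pen): customer_id=NULL, no match -> kept with NULL
  - order 7 (Camera): customer_id=4 -> matches Carol
  - order 8 (Charger): customer_id=NULL, no match -> kept with NULL
All 8 rows appear; 2 have NULL customer.

SQL:
SELECT a.product, b.name AS customer
FROM orders a
LEFT JOIN customers b ON a.customer_id = b.id

Result:
product  | customer
---------+---------
Chair    | Karen   
Notebook | Hank    
Phone    | Karen   
Monitor  | Dave    
Speaker  | Dave    
Pen      | NULL    
Camera   | Carol   
Charger  | NULL    


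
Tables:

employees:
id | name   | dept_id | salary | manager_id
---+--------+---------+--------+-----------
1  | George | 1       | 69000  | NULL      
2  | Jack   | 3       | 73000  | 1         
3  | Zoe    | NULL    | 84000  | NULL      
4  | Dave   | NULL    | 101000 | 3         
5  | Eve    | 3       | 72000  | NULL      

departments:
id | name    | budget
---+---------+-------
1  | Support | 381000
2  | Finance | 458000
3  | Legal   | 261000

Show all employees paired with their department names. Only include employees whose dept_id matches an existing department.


INNER JOIN keeps only employees rows whose dept_id matches an id in departments. Walk through each employee:
  - employee 1 (George): dept_id=1 -> matches Support
  - employee 2 (Jack): dept_id=3 -> matches Legal
  - employee 3 (Zoe): dept_id=NULL, no match -> dropped
  - employee 4 (Dave): dept_id=NULL, no match -> dropped
  - employee 5 (Eve): dept_id=3 -> matches Legal
So 2 of 5 rows are dropped.

SQL:
SELECT a.name, b.name AS department
FROM employees a
INNER JOIN departments b ON a.dept_id = b.id

Result:
name   | department
-------+-----------
George | Support   
Jack   | Legal     
Eve    | Legal     


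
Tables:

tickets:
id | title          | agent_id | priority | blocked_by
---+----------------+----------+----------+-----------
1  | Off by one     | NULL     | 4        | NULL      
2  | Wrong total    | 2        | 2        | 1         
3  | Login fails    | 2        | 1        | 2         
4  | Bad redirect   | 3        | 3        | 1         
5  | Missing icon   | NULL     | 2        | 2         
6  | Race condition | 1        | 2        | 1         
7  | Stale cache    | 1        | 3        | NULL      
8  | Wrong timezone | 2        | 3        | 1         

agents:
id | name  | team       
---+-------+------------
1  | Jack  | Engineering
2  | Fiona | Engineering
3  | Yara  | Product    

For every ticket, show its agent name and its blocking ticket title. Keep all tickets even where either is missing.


Two LEFT JOINs from the same base table tickets: one to agents via agent_id, one to tickets itself via blocked_by. Both are LEFT so every ticket is preserved.
Match against agents:
  - ticket 1 (Off by one): agent_id=NULL, no match -> kept with NULL
  - ticket 2 (Wrong total): agent_id=2 -> matches Fiona
  - ticket 3 (Login fails): agent_id=2 -> matches Fiona
  - ticket 4 (Bad redirect): agent_id=3 -> matches Yara
  - ticket 5 (Missing icon): agent_id=NULL, no match -> kept with NULL
  - ticket 6 (Race condition): agent_id=1 -> matches Jack
  - ticket 7 (Stale cache): agent_id=1 -> matches Jack
  - ticket 8 (Wrong timezone): agent_id=2 -> matches Fiona
Match against tickets (self):
  - ticket 1 (Off by one): blocked_by=NULL -> NULL
  - ticket 2 (Wrong total): blocked_by=1 -> Off by one
  - ticket 3 (Login fails): blocked_by=2 -> Wrong total
  - ticket 4 (Bad redirect): blocked_by=1 -> Off by one
  - ticket 5 (Missing icon): blocked_by=2 -> Wrong total
  - ticket 6 (Race condition): blocked_by=1 -> Off by one
  - ticket 7 (Stale cache): blocked_by=NULL -> NULL
  - ticket 8 (Wrong timezone): blocked_by=1 -> Off by one

SQL:
SELECT a.title, b.name AS agent, c.title AS blocked_by
FROM tickets a
LEFT JOIN agents b ON a.agent_id = b.id
LEFT JOIN tickets c ON a.blocked_by = c.id

Result:
title          | agent | blocked_by 
---------------+-------+------------
Off by one     | NULL  | NULL       
Wrong total    | Fiona | Off by one 
Login fails    | Fiona | Wrong total
Bad redirect   | Yara  | Off by one 
Missing icon   | NULL  | Wrong total
Race condition | Jack  | Off by one 
Stale cache    | Jack  | NULL       
Wrong timezone | Fiona | Off by one 


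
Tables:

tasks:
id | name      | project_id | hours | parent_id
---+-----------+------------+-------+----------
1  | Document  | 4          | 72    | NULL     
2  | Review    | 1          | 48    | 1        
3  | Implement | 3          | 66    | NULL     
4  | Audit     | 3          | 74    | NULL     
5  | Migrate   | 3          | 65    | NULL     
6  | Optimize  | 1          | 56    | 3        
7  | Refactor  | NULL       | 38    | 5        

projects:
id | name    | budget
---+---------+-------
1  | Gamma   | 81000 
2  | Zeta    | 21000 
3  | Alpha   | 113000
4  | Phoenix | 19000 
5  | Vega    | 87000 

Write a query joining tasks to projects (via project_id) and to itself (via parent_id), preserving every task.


Two LEFT JOINs from the same base table tasks: one to projects via project_id, one to tasks itself via parent_id. Both are LEFT so every task is preserved.
Match against projects:
  - task 1 (Document): project_id=4 -> matches Phoenix
  - task 2 (Review): project_id=1 -> matches Gamma
  - task 3 (Implement): project_id=3 -> matches Alpha
  - task 4 (Audit): project_id=3 -> matches Alpha
  - task 5 (Migrate): project_id=3 -> matches Alpha
  - task 6 (Optimize): project_id=1 -> matches Gamma
  - task 7 (Refactor): project_id=NULL, no match -> kept with NULL
Match against tasks (self):
  - task 1 (Document): parent_id=NULL -> NULL
  - task 2 (Review): parent_id=1 -> Document
  - task 3 (Implement): parent_id=NULL -> NULL
  - task 4 (Audit): parent_id=NULL -> NULL
  - task 5 (Migrate): parent_id=NULL -> NULL
  - task 6 (Optimize): parent_id=3 -> Implement
  - task 7 (Refactor): parent_id=5 -> Migrate

SQL:
SELECT a.name, b.name AS project, c.name AS parent
FROM tasks a
LEFT JOIN projects b ON a.project_id = b.id
LEFT JOIN tasks c ON a.parent_id = c.id

Result:
name      | project | parent   
----------+---------+----------
Document  | Phoenix | NULL     
Review    | Gamma   | Document 
Implement | Alpha   | NULL     
Audit     | Alpha   | NULL     
Migrate   | Alpha   | NULL     
Optimize  | Gamma   | Implement
Refactor  | NULL    | Migrate  


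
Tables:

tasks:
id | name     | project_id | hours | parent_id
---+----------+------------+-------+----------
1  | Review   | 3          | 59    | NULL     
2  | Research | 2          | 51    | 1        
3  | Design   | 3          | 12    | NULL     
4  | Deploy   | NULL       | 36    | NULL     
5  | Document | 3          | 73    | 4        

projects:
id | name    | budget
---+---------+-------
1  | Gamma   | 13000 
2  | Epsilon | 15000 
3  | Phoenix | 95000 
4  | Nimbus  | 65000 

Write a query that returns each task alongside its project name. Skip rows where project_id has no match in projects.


INNER JOIN keeps only tasks rows whose project_id matches an id in projects. Walk through each task:
  - task 1 (Review): project_id=3 -> matches Phoenix
  - task 2 (Research): project_id=2 -> matches Epsilon
  - task 3 (Design): project_id=3 -> matches Phoenix
  - task 4 (Deploy): project_id=NULL, no match -> dropped
  - task 5 (Document): project_id=3 -> matches Phoenix
So 1 of 5 rows is dropped.

SQL:
SELECT a.name, b.name AS project
FROM tasks a
INNER JOIN projects b ON a.project_id = b.id

Result:
name     | project
---------+--------
Review   | Phoenix
Research | Epsilon
Design   | Phoenix
Document | Phoenix


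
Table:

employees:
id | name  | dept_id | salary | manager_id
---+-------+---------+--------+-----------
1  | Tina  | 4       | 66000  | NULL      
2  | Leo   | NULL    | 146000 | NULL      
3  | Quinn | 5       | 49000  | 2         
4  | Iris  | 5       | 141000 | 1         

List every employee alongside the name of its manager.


This is a self-join: employees is joined to a second copy of itself, matching each row's manager_id to another row's id. Use LEFT JOIN so rows with manager_id=NULL are kept.
  - employee 1 (Tina): manager_id=NULL -> NULL
  - employee 2 (Leo): manager_id=NULL -> NULL
  - employee 3 (Quinn): manager_id=2 -> Leo
  - employee 4 (Iris): manager_id=1 -> Tina

SQL:
SELECT a.name AS item, b.name AS manager
FROM employees a
LEFT JOIN employees b ON a.manager_id = b.id

Result:
item  | manager
------+--------
Tina  | NULL   
Leo   | NULL   
Quinn | Leo    
Iris  | Tina   


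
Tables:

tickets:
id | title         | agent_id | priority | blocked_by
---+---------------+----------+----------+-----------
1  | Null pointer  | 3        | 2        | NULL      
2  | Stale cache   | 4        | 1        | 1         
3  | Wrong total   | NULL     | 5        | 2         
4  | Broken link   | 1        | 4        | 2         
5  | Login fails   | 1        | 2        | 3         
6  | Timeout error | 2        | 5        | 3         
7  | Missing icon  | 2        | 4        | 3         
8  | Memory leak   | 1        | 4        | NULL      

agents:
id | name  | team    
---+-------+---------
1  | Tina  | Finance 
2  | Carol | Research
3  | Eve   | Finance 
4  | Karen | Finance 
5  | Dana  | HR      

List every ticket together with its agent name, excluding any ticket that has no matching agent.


INNER JOIN keeps only tickets rows whose agent_id matches an id in agents. Walk through each ticket:
  - ticket 1 (Null pointer): agent_id=3 -> matches Eve
  - ticket 2 (Stale cache): agent_id=4 -> matches Karen
  - ticket 3 (Wrong total): agent_id=NULL, no match -> dropped
  - ticket 4 (Broken link): agent_id=1 -> matches Tina
  - ticket 5 (Login fails): agent_id=1 -> matches Tina
  - ticket 6 (Timeout error): agent_id=2 -> matches Carol
  - ticket 7 (Missing icon): agent_id=2 -> matches Carol
  - ticket 8 (Memory leak): agent_id=1 -> matches Tina
So 1 of 8 rows is dropped.

SQL:
SELECT a.title, b.name AS agent
FROM tickets a
INNER JOIN agents b ON a.agent_id = b.id

Result:
title         | agent
--------------+------
Null pointer  | Eve  
Stale cache   | Karen
Broken link   | Tina 
Login fails   | Tina 
Timeout error | Carol
Missing icon  | Carol
Memory leak   | Tina 


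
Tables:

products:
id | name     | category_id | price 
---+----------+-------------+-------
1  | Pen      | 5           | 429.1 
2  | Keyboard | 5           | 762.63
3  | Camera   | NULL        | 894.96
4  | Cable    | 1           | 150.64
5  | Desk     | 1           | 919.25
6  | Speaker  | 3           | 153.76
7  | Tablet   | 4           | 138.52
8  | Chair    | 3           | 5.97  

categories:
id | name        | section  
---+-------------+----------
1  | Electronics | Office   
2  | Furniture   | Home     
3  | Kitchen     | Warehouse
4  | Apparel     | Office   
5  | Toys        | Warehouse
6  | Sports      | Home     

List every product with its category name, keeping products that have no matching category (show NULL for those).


LEFT JOIN keeps every row from products (the left table); where category_id has no match in categories, the category columns become NULL. Walk through each product:
  - product 1 (Pen): category_id=5 -> matches Toys
  - product 2 (Keyboard): category_id=5 -> matches Toys
  - product 3 (Camera): category_id=NULL, no match -> kept with NULL
  - product 4 (Cable): category_id=1 -> matches Electronics
  - product 5 (Desk): category_id=1 -> matches Electronics
  - product 6 (Speaker): category_id=3 -> matches Kitchen
  - product 7 (Tablet): category_id=4 -> matches Apparel
  - product 8 (Chair): category_id=3 -> matches Kitchen
All 8 rows appear; 1 has NULL category.

SQL:
SELECT a.name, b.name AS category
FROM products a
LEFT JOIN categories b ON a.category_id = b.id

Result:
name     | category   
---------+------------
Pen      | Toys       
Keyboard | Toys       
Camera   | NULL       
Cable    | Electronics
Desk     | Electronics
Speaker  | Kitchen    
Tablet   | Apparel    
Chair    | Kitchen    


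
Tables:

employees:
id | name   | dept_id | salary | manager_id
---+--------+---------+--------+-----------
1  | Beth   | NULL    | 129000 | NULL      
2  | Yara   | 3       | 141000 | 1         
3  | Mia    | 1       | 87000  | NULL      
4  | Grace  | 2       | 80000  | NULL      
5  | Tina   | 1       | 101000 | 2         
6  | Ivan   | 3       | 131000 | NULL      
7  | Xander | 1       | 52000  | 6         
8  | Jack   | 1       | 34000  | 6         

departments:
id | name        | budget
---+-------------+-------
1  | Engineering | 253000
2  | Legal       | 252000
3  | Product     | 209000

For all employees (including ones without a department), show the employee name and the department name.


LEFT JOIN keeps every row from employees (the left table); where dept_id has no match in departments, the department columns become NULL. Walk through each employee:
  - employee 1 (Beth): dept_id=NULL, no match -> kept with NULL
  - employee 2 (Yara): dept_id=3 -> matches Product
  - employee 3 (Mia): dept_id=1 -> matches Engineering
  - employee 4 (Grace): dept_id=2 -> matches Legal
  - employee 5 (Tina): dept_id=1 -> matches Engineering
  - employee 6 (Ivan): dept_id=3 -> matches Product
  - employee 7 (Xander): dept_id=1 -> matches Engineering
  - employee 8 (Jack): dept_id=1 -> matches Engineering
All 8 rows appear; 1 has NULL department.

SQL:
SELECT a.name, b.name AS department
FROM employees a
LEFT JOIN departments b ON a.dept_id = b.id

Result:
name   | department 
-------+------------
Beth   | NULL       
Yara   | Product    
Mia    | Engineering
Grace  | Legal      
Tina   | Engineering
Ivan   | Product    
Xander | Engineering
Jack   | Engineering


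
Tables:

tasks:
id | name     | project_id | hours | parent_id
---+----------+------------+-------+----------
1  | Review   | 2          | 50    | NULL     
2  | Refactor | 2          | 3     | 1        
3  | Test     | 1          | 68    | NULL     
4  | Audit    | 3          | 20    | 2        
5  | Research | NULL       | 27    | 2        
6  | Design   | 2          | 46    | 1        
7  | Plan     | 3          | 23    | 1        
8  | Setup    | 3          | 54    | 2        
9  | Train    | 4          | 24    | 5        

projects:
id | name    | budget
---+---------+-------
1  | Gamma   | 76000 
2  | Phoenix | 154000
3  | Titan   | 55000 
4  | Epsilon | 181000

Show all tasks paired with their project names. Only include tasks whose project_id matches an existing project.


INNER JOIN keeps only tasks rows whose project_id matches an id in projects. Walk through each task:
  - task 1 (Review): project_id=2 -> matches Phoenix
  - task 2 (Refactor): project_id=2 -> matches Phoenix
  - task 3 (Test): project_id=1 -> matches Gamma
  - task 4 (Audit): project_id=3 -> matches Titan
  - task 5 (Research): project_id=NULL, no match -> dropped
  - task 6 (Design): project_id=2 -> matches Phoenix
  - task 7 (Plan): project_id=3 -> matches Titan
  - task 8 (Setup): project_id=3 -> matches Titan
  - task 9 (Train): project_id=4 -> matches Epsilon
So 1 of 9 rows is dropped.

SQL:
SELECT a.name, b.name AS project
FROM tasks a
INNER JOIN projects b ON a.project_id = b.id

Result:
name     | project
---------+--------
Review   | Phoenix
Refactor | Phoenix
Test     | Gamma  
Audit    | Titan  
Design   | Phoenix
Plan     | Titan  
Setup    | Titan  
Train    | Epsilon


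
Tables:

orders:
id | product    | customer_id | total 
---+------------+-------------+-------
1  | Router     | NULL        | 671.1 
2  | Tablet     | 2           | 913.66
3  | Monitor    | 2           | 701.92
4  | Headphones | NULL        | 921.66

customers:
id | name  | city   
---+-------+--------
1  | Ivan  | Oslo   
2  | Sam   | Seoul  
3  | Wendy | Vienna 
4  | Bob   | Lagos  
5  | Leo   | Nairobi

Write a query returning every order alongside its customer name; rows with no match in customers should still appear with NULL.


LEFT JOIN keeps every row from orders (the left table); where customer_id has no match in customers, the customer columns become NULL. Walk through each order:
  - order 1 (Router): customer_id=NULL, no match -> kept with NULL
  - order 2 (Tablet): customer_id=2 -> matches Sam
  - order 3 (Monitor): customer_id=2 -> matches Sam
  - order 4 (Headphones): customer_id=NULL, no match -> kept with NULL
All 4 rows appear; 2 have NULL customer.

SQL:
SELECT a.product, b.name AS customer
FROM orders a
LEFT JOIN customers b ON a.customer_id = b.id

Result:
product    | customer
-----------+---------
Router     | NULL    
Tablet     | Sam     
Monitor    | Sam     
Headphones | NULL    


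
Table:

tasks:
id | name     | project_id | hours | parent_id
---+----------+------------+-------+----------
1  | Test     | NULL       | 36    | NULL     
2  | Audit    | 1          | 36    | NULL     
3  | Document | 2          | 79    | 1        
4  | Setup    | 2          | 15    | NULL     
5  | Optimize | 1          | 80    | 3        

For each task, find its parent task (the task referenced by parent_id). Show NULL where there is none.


This is a self-join: tasks is joined to a second copy of itself, matching each row's parent_id to another row's id. Use LEFT JOIN so rows with parent_id=NULL are kept.
  - task 1 (Test): parent_id=NULL -> NULL
  - task 2 (Audit): parent_id=NULL -> NULL
  - task 3 (Document): parent_id=1 -> Test
  - task 4 (Setup): parent_id=NULL -> NULL
  - task 5 (Optimize): parent_id=3 -> Document

SQL:
SELECT a.name AS item, b.name AS parent
FROM tasks a
LEFT JOIN tasks b ON a.parent_id = b.id

Result:
item     | parent  
---------+---------
Test     | NULL    
Audit    | NULL    
Document | Test    
Setup    | NULL    
Optimize | Document


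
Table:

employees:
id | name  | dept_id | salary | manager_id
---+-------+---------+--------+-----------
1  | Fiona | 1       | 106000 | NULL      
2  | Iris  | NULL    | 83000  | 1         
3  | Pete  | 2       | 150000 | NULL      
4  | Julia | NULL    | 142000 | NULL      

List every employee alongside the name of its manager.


This is a self-join: employees is joined to a second copy of itself, matching each row's manager_id to another row's id. Use LEFT JOIN so rows with manager_id=NULL are kept.
  - employee 1 (Fiona): manager_id=NULL -> NULL
  - employee 2 (Iris): manager_id=1 -> Fiona
  - employee 3 (Pete): manager_id=NULL -> NULL
  - employee 4 (Julia): manager_id=NULL -> NULL

SQL:
SELECT a.name AS item, b.name AS manager
FROM employees a
LEFT JOIN employees b ON a.manager_id = b.id

Result:
item  | manager
------+--------
Fiona | NULL   
Iris  | Fiona  
Pete  | NULL   
Julia | NULL   


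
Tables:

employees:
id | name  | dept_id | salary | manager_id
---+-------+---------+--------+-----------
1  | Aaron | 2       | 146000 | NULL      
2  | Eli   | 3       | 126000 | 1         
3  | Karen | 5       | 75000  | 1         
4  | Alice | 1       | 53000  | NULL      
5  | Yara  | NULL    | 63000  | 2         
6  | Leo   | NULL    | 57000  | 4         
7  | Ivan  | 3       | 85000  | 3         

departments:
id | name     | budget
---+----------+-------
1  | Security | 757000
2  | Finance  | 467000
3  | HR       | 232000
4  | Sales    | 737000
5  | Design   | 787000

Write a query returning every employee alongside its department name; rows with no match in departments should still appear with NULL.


LEFT JOIN keeps every row from employees (the left table); where dept_id has no match in departments, the department columns become NULL. Walk through each employee:
  - employee 1 (Aaron): dept_id=2 -> matches Finance
  - employee 2 (Eli): dept_id=3 -> matches HR
  - employee 3 (Karen): dept_id=5 -> matches Design
  - employee 4 (Alice): dept_id=1 -> matches Security
  - employee 5 (Yara): dept_id=NULL, no match -> kept with NULL
  - employee 6 (Leo): dept_id=NULL, no match -> kept with NULL
  - employee 7 (Ivan): dept_id=3 -> matches HR
All 7 rows appear; 2 have NULL department.

SQL:
SELECT a.name, b.name AS department
FROM employees a
LEFT JOIN departments b ON a.dept_id = b.id

Result:
name  | department
------+-----------
Aaron | Finance   
Eli   | HR        
Karen | Design    
Alice | Security  
Yara  | NULL      
Leo   | NULL      
Ivan  | HR        


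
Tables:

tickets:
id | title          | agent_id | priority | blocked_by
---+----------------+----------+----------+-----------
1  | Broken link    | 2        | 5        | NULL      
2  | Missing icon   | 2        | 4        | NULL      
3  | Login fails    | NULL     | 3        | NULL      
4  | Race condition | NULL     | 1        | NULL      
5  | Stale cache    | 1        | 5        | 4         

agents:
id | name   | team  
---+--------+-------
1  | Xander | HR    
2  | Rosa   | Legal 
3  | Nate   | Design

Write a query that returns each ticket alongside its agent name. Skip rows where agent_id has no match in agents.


INNER JOIN keeps only tickets rows whose agent_id matches an id in agents. Walk through each ticket:
  - ticket 1 (Broken link): agent_id=2 -> matches Rosa
  - ticket 2 (Missing icon): agent_id=2 -> matches Rosa
  - ticket 3 (Login fails): agent_id=NULL, no match -> dropped
  - ticket 4 (Race condition): agent_id=NULL, no match -> dropped
  - ticket 5 (Stale cache): agent_id=1 -> matches Xander
So 2 of 5 rows are dropped.

SQL:
SELECT a.title, b.name AS agent
FROM tickets a
INNER JOIN agents b ON a.agent_id = b.id

Result:
title        | agent 
-------------+-------
Broken link  | Rosa  
Missing icon | Rosa  
Stale cache  | Xander


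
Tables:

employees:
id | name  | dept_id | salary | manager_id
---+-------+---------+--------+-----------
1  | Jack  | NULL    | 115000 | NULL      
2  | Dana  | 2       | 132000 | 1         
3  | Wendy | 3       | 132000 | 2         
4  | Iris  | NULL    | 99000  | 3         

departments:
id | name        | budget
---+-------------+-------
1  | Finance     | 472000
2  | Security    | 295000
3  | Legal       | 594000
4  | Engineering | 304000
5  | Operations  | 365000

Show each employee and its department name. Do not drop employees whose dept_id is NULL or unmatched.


LEFT JOIN keeps every row from employees (the left table); where dept_id has no match in departments, the department columns become NULL. Walk through each employee:
  - employee 1 (Jack): dept_id=NULL, no match -> kept with NULL
  - employee 2 (Dana): dept_id=2 -> matches Security
  - employee 3 (Wendy): dept_id=3 -> matches Legal
  - employee 4 (Iris): dept_id=NULL, no match -> kept with NULL
All 4 rows appear; 2 have NULL department.

SQL:
SELECT a.name, b.name AS department
FROM employees a
LEFT JOIN departments b ON a.dept_id = b.id

Result:
name  | department
------+-----------
Jack  | NULL      
Dana  | Security  
Wendy | Legal     
Iris  | NULL      


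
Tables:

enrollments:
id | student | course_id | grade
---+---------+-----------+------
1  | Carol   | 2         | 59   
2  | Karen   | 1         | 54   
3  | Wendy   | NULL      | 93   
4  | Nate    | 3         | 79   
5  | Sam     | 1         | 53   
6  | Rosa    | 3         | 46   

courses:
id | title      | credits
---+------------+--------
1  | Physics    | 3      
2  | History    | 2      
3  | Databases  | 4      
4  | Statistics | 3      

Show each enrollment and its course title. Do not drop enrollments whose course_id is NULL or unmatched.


LEFT JOIN keeps every row from enrollments (the left table); where course_id has no match in courses, the course columns become NULL. Walk through each enrollment:
  - enrollment 1 (Carol): course_id=2 -> matches History
  - enrollment 2 (Karen): course_id=1 -> matches Physics
  - enrollment 3 (Wendy): course_id=NULL, no match -> kept with NULL
  - enrollment 4 (Nate): course_id=3 -> matches Databases
  - enrollment 5 (Sam): course_id=1 -> matches Physics
  - enrollment 6 (Rosa): course_id=3 -> matches Databases
All 6 rows appear; 1 has NULL course.

SQL:
SELECT a.student, b.title AS course
FROM enrollments a
LEFT JOIN courses b ON a.course_id = b.id

Result:
student | course   
--------+----------
Carol   | History  
Karen   | Physics  
Wendy   | NULL     
Nate    | Databases
Sam     | Physics  
Rosa    | Databases


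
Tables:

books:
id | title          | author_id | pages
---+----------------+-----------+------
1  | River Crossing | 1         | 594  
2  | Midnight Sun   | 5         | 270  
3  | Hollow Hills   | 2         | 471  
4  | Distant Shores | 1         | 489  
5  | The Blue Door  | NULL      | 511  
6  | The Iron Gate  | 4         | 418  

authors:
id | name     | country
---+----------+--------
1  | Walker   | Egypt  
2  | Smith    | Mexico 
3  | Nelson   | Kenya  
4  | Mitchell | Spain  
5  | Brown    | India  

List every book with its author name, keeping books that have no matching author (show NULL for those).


LEFT JOIN keeps every row from books (the left table); where author_id has no match in authors, the author columns become NULL. Walk through each book:
  - book 1 (River Crossing): author_id=1 -> matches Walker
  - book 2 (Midnight Sun): author_id=5 -> matches Brown
  - book 3 (Hollow Hills): author_id=2 -> matches Smith
  - book 4 (Distant Shores): author_id=1 -> matches Walker
  - book 5 (The Blue Door): author_id=NULL, no match -> kept with NULL
  - book 6 (The Iron Gate): author_id=4 -> matches Mitchell
All 6 rows appear; 1 has NULL author.

SQL:
SELECT a.title, b.name AS author
FROM books a
LEFT JOIN authors b ON a.author_id = b.id

Result:
title          | author  
---------------+---------
River Crossing | Walker  
Midnight Sun   | Brown   
Hollow Hills   | Smith   
Distant Shores | Walker  
The Blue Door  | NULL    
The Iron Gate  | Mitchell


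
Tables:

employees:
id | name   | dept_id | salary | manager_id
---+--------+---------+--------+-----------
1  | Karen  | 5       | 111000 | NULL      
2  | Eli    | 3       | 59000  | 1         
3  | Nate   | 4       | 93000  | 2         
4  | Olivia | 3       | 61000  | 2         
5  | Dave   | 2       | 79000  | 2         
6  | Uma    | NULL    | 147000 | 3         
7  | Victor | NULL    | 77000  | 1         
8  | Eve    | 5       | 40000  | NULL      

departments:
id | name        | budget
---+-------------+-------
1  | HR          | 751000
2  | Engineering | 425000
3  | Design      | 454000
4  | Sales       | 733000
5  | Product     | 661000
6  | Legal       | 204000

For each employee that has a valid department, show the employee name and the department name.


INNER JOIN keeps only employees rows whose dept_id matches an id in departments. Walk through each employee:
  - employee 1 (Karen): dept_id=5 -> matches Product
  - employee 2 (Eli): dept_id=3 -> matches Design
  - employee 3 (Nate): dept_id=4 -> matches Sales
  - employee 4 (Olivia): dept_id=3 -> matches Design
  - employee 5 (Dave): dept_id=2 -> matches Engineering
  - employee 6 (Uma): dept_id=NULL, no match -> dropped
  - employee 7 (Victor): dept_id=NULL, no match -> dropped
  - employee 8 (Eve): dept_id=5 -> matches Product
So 2 of 8 rows are dropped.

SQL:
SELECT a.name, b.name AS department
FROM employees a
INNER JOIN departments b ON a.dept_id = b.id

Result:
name   | department 
-------+------------
Karen  | Product    
Eli    | Design     
Nate   | Sales      
Olivia | Design     
Dave   | Engineering
Eve    | Product    


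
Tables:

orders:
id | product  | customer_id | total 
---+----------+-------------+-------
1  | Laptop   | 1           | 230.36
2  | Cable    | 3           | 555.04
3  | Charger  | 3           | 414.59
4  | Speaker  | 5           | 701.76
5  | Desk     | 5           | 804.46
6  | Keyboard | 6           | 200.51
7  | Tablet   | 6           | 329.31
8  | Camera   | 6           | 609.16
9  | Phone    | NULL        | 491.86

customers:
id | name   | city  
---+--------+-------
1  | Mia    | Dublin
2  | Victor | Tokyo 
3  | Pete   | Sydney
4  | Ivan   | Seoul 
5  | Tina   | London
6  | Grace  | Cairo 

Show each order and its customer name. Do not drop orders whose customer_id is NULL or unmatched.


LEFT JOIN keeps every row from orders (the left table); where customer_id has no match in customers, the customer columns become NULL. Walk through each order:
  - order 1 (Laptop): customer_id=1 -> matches Mia
  - order 2 (Cable): customer_id=3 -> matches Pete
  - order 3 (Charger): customer_id=3 -> matches Pete
  - order 4 (Speaker): customer_id=5 -> matches Tina
  - order 5 (Desk): customer_id=5 -> matches Tina
  - order 6 (Keyboard): customer_id=6 -> matches Grace
  - order 7 (Tablet): customer_id=6 -> matches Grace
  - order 8 (Camera): customer_id=6 -> matches Grace
  - order 9 (Phone): customer_id=NULL, no match -> kept with NULL
All 9 rows appear; 1 has NULL customer.

SQL:
SELECT a.product, b.name AS customer
FROM orders a
LEFT JOIN customers b ON a.customer_id = b.id

Result:
product  | customer
---------+---------
Laptop   | Mia     
Cable    | Pete    
Charger  | Pete    
Speaker  | Tina    
Desk     | Tina    
Keyboard | Grace   
Tablet   | Grace   
Camera   | Grace   
Phone    | NULL    


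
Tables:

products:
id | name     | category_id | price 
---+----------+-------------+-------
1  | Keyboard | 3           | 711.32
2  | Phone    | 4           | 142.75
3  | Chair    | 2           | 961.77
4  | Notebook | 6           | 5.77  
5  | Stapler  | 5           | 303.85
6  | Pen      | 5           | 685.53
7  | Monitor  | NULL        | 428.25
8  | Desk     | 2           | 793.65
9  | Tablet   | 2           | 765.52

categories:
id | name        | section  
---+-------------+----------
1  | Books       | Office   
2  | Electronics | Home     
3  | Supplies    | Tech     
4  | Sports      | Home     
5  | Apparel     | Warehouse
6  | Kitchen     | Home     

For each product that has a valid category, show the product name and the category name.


INNER JOIN keeps only products rows whose category_id matches an id in categories. Walk through each product:
  - product 1 (Keyboard): category_id=3 -> matches Supplies
  - product 2 (Phone): category_id=4 -> matches Sports
  - product 3 (Chair): category_id=2 -> matches Electronics
  - product 4 (Notebook): category_id=6 -> matches Kitchen
  - product 5 (Stapler): category_id=5 -> matches Apparel
  - product 6 (Pen): category_id=5 -> matches Apparel
  - product 7 (Monitor): category_id=NULL, no match -> dropped
  - product 8 (Desk): category_id=2 -> matches Electronics
  - product 9 (Tablet): category_id=2 -> matches Electronics
So 1 of 9 rows is dropped.

SQL:
SELECT a.name, b.name AS category
FROM products a
INNER JOIN categories b ON a.category_id = b.id

Result:
name     | category   
---------+------------
Keyboard | Supplies   
Phone    | Sports     
Chair    | Electronics
Notebook | Kitchen    
Stapler  | Apparel    
Pen      | Apparel    
Desk     | Electronics
Tablet   | Electronics
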